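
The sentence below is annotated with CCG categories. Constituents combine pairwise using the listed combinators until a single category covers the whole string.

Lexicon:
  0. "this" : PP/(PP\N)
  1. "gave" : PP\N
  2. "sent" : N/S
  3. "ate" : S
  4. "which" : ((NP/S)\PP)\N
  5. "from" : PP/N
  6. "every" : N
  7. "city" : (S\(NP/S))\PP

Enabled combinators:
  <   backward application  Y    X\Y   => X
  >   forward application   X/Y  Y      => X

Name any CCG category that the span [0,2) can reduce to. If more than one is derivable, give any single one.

[0,8] S   <
  [0,5] NP/S   <
    [0,2] PP   >
      [0,1] "this" : PP/(PP\N)
      [1,2] "gave" : PP\N
    [2,5] (NP/S)\PP   <
      [2,4] N   >
        [2,3] "sent" : N/S
        [3,4] "ate" : S
      [4,5] "which" : ((NP/S)\PP)\N
  [5,8] S\(NP/S)   <
    [5,7] PP   >
      [5,6] "from" : PP/N
      [6,7] "every" : N
    [7,8] "city" : (S\(NP/S))\PP

PP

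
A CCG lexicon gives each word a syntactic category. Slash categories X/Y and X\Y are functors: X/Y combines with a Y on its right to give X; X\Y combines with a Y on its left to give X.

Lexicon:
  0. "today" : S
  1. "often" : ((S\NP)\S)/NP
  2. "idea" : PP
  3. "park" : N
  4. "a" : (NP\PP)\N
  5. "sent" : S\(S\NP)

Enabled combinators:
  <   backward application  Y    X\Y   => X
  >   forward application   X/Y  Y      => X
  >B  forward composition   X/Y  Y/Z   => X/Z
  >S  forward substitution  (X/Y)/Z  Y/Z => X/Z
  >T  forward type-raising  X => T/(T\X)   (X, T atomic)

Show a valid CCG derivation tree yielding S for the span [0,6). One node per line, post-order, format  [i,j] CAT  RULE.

[0,6] S   <
  [0,5] S\NP   <
    [0,1] "today" : S
    [1,5] (S\NP)\S   >
      [1,2] "often" : ((S\NP)\S)/NP
      [2,5] NP   >
        [2,3] NP/(NP\PP)   >T
          [2,3] "idea" : PP
        [3,5] NP\PP   <
          [3,4] "park" : N
          [4,5] "a" : (NP\PP)\N
  [5,6] "sent" : S\(S\NP)

[0,1] S  lex  "today"
[1,2] ((S\NP)\S)/NP  lex  "often"
[2,3] PP  lex  "idea"
[2,3] NP/(NP\PP)  >T
[3,4] N  lex  "park"
[4,5] (NP\PP)\N  lex  "a"
[3,5] NP\PP  <  k=4
[2,5] NP  >  k=3
[1,5] (S\NP)\S  >  k=2
[0,5] S\NP  <  k=1
[5,6] S\(S\NP)  lex  "sent"
[0,6] S  <  k=5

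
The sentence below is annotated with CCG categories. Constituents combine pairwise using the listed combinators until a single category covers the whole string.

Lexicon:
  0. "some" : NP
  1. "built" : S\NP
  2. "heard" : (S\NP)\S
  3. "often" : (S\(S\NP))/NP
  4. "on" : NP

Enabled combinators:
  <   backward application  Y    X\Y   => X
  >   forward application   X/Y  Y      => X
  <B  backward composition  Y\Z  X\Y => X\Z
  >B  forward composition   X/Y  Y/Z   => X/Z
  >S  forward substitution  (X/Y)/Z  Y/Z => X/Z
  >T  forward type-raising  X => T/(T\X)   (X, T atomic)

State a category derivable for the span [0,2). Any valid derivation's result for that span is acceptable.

S

[0,5] S   <
  [0,3] S\NP   <
    [0,2] S   >
      [0,1] S/(S\NP)   >T
        [0,1] "some" : NP
      [1,2] "built" : S\NP
    [2,3] "heard" : (S\NP)\S
  [3,5] S\(S\NP)   >
    [3,4] "often" : (S\(S\NP))/NP
    [4,5] "on" : NP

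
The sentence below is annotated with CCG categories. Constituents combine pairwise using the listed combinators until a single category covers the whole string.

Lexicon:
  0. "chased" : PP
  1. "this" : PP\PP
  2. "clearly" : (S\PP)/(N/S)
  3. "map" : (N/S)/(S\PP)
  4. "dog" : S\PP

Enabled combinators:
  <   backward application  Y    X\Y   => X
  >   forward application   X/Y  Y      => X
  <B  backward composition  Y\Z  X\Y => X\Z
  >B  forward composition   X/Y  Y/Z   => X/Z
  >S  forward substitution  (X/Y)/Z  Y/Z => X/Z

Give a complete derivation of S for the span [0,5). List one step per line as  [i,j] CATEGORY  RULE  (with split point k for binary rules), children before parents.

[0,5] S   <
  [0,1] "chased" : PP
  [1,5] S\PP   <B
    [1,2] "this" : PP\PP
    [2,5] S\PP   >
      [2,3] "clearly" : (S\PP)/(N/S)
      [3,5] N/S   >
        [3,4] "map" : (N/S)/(S\PP)
        [4,5] "dog" : S\PP

[0,1] PP  lex  "chased"
[1,2] PP\PP  lex  "this"
[2,3] (S\PP)/(N/S)  lex  "clearly"
[3,4] (N/S)/(S\PP)  lex  "map"
[4,5] S\PP  lex  "dog"
[3,5] N/S  >  k=4
[2,5] S\PP  >  k=3
[1,5] S\PP  <B  k=2
[0,5] S  <  k=1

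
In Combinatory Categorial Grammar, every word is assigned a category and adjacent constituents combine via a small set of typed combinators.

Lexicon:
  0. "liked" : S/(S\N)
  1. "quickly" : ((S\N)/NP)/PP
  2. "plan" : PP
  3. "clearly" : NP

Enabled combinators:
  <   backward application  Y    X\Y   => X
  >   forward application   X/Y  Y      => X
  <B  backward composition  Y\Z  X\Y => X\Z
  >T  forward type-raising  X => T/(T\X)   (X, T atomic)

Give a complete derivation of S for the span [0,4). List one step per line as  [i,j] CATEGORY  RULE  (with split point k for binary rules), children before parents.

[0,1] S/(S\N)  lex  "liked"
[1,2] ((S\N)/NP)/PP  lex  "quickly"
[2,3] PP  lex  "plan"
[1,3] (S\N)/NP  >  k=2
[3,4] NP  lex  "clearly"
[1,4] S\N  >  k=3
[0,4] S  >  k=1

[0,4] S   >
  [0,1] "liked" : S/(S\N)
  [1,4] S\N   >
    [1,3] (S\N)/NP   >
      [1,2] "quickly" : ((S\N)/NP)/PP
      [2,3] "plan" : PP
    [3,4] "clearly" : NP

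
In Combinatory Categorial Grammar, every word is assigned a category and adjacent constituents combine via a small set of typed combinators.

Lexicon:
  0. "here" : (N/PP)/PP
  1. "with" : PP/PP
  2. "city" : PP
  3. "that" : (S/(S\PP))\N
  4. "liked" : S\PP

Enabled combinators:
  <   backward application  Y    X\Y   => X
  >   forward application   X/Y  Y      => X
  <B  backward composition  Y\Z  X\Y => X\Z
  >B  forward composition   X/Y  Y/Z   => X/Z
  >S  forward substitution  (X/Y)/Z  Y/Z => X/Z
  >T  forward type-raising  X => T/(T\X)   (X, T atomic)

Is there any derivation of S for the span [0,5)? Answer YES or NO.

YES

[0,5] S   >
  [0,4] S/(S\PP)   <
    [0,3] N   >
      [0,2] N/PP   >S
        [0,1] "here" : (N/PP)/PP
        [1,2] "with" : PP/PP
      [2,3] "city" : PP
    [3,4] "that" : (S/(S\PP))\N
  [4,5] "liked" : S\PP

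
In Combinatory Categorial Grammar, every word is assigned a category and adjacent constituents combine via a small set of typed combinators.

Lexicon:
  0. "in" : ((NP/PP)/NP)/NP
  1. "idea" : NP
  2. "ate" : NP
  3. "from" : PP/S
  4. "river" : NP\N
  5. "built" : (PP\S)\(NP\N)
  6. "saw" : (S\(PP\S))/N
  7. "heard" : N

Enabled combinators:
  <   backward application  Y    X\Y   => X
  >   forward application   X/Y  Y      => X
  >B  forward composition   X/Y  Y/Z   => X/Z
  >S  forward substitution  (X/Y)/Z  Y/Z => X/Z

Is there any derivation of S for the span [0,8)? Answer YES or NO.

((NP/PP)/NP)/NP NP NP PP/S NP\N (PP\S)\(NP\N) (S\(PP\S))/N N
CKY chart[0,8] = {NP}; S ∉ chart

NO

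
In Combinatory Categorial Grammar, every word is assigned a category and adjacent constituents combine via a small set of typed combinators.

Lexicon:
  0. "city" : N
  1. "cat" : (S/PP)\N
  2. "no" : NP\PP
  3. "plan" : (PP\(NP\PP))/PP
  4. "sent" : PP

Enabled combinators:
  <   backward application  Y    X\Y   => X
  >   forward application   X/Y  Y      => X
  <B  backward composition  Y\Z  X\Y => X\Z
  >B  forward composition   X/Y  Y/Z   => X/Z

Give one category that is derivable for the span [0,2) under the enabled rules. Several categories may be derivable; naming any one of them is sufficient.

[0,5] S   >
  [0,2] S/PP   <
    [0,1] "city" : N
    [1,2] "cat" : (S/PP)\N
  [2,5] PP   <
    [2,3] "no" : NP\PP
    [3,5] PP\(NP\PP)   >
      [3,4] "plan" : (PP\(NP\PP))/PP
      [4,5] "sent" : PP

S/PP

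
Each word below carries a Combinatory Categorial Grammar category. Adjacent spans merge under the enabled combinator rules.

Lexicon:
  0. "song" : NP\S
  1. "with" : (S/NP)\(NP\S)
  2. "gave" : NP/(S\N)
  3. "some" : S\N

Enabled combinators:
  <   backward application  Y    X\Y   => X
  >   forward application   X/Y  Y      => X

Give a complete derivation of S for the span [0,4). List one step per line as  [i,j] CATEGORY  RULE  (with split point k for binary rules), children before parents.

[0,4] S   >
  [0,2] S/NP   <
    [0,1] "song" : NP\S
    [1,2] "with" : (S/NP)\(NP\S)
  [2,4] NP   >
    [2,3] "gave" : NP/(S\N)
    [3,4] "some" : S\N

[0,1] NP\S  lex  "song"
[1,2] (S/NP)\(NP\S)  lex  "with"
[0,2] S/NP  <  k=1
[2,3] NP/(S\N)  lex  "gave"
[3,4] S\N  lex  "some"
[2,4] NP  >  k=3
[0,4] S  >  k=2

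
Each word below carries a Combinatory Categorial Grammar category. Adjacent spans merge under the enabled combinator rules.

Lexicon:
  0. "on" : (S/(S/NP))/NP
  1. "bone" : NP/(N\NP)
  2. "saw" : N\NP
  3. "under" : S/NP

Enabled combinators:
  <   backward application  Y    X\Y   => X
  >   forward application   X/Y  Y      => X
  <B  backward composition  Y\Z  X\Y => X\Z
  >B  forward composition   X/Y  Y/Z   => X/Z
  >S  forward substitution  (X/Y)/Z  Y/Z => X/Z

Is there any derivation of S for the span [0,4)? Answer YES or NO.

YES

[0,4] S   >
  [0,3] S/(S/NP)   >
    [0,1] "on" : (S/(S/NP))/NP
    [1,3] NP   >
      [1,2] "bone" : NP/(N\NP)
      [2,3] "saw" : N\NP
  [3,4] "under" : S/NP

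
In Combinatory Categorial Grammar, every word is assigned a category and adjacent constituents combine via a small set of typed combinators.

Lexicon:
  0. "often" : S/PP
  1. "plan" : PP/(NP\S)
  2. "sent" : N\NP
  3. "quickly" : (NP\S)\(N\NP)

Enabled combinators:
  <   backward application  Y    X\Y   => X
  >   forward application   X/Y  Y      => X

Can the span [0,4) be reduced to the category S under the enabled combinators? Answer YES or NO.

YES

[0,4] S   >
  [0,1] "often" : S/PP
  [1,4] PP   >
    [1,2] "plan" : PP/(NP\S)
    [2,4] NP\S   <
      [2,3] "sent" : N\NP
      [3,4] "quickly" : (NP\S)\(N\NP)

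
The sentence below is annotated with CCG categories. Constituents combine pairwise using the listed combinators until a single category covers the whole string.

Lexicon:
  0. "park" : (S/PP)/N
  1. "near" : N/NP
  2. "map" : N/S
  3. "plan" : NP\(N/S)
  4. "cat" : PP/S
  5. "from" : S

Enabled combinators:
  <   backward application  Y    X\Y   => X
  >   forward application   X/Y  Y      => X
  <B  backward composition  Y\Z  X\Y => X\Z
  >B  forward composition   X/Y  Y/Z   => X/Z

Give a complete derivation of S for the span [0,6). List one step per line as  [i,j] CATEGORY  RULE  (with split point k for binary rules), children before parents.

[0,1] (S/PP)/N  lex  "park"
[1,2] N/NP  lex  "near"
[2,3] N/S  lex  "map"
[3,4] NP\(N/S)  lex  "plan"
[2,4] NP  <  k=3
[1,4] N  >  k=2
[0,4] S/PP  >  k=1
[4,5] PP/S  lex  "cat"
[5,6] S  lex  "from"
[4,6] PP  >  k=5
[0,6] S  >  k=4

[0,6] S   >
  [0,4] S/PP   >
    [0,1] "park" : (S/PP)/N
    [1,4] N   >
      [1,2] "near" : N/NP
      [2,4] NP   <
        [2,3] "map" : N/S
        [3,4] "plan" : NP\(N/S)
  [4,6] PP   >
    [4,5] "cat" : PP/S
    [5,6] "from" : S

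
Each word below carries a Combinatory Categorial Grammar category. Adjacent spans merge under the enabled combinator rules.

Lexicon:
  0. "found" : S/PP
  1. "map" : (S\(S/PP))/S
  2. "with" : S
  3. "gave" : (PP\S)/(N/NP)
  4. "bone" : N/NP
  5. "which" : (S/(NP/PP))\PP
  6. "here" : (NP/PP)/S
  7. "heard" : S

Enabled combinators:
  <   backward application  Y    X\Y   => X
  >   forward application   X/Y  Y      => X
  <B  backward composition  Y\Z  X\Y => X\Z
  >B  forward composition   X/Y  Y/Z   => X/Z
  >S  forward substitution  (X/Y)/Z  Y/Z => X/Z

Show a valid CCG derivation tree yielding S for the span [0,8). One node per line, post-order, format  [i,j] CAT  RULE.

[0,8] S   >
  [0,6] S/(NP/PP)   <
    [0,5] PP   <
      [0,3] S   <
        [0,1] "found" : S/PP
        [1,3] S\(S/PP)   >
          [1,2] "map" : (S\(S/PP))/S
          [2,3] "with" : S
      [3,5] PP\S   >
        [3,4] "gave" : (PP\S)/(N/NP)
        [4,5] "bone" : N/NP
    [5,6] "which" : (S/(NP/PP))\PP
  [6,8] NP/PP   >
    [6,7] "here" : (NP/PP)/S
    [7,8] "heard" : S

[0,1] S/PP  lex  "found"
[1,2] (S\(S/PP))/S  lex  "map"
[2,3] S  lex  "with"
[1,3] S\(S/PP)  >  k=2
[0,3] S  <  k=1
[3,4] (PP\S)/(N/NP)  lex  "gave"
[4,5] N/NP  lex  "bone"
[3,5] PP\S  >  k=4
[0,5] PP  <  k=3
[5,6] (S/(NP/PP))\PP  lex  "which"
[0,6] S/(NP/PP)  <  k=5
[6,7] (NP/PP)/S  lex  "here"
[7,8] S  lex  "heard"
[6,8] NP/PP  >  k=7
[0,8] S  >  k=6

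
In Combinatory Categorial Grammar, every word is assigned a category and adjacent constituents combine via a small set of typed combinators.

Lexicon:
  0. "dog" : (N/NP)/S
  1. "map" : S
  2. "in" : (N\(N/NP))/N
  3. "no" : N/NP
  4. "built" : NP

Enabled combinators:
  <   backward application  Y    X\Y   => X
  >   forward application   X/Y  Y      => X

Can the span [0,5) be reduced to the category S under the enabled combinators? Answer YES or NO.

NO

(N/NP)/S S (N\(N/NP))/N N/NP NP
CKY chart[0,5] = {N}; S ∉ chart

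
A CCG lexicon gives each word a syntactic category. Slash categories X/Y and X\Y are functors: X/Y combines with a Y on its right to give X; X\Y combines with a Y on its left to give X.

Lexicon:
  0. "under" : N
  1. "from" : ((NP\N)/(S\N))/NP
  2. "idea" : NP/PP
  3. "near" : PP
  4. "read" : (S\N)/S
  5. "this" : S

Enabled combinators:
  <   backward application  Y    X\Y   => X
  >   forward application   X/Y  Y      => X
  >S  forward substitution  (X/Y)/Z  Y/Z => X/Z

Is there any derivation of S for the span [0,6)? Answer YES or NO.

N ((NP\N)/(S\N))/NP NP/PP PP (S\N)/S S
CKY chart[0,6] = {NP}; S ∉ chart

NO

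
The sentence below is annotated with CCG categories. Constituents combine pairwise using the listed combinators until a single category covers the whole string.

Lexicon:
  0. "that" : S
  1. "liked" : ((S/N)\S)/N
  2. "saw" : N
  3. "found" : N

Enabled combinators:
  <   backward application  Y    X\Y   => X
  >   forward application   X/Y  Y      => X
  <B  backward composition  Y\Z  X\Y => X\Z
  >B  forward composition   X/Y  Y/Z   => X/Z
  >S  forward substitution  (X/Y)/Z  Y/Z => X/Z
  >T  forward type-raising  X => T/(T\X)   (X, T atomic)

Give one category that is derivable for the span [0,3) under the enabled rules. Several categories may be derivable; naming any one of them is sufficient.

[0,4] S   >
  [0,3] S/N   <
    [0,1] "that" : S
    [1,3] (S/N)\S   >
      [1,2] "liked" : ((S/N)\S)/N
      [2,3] "saw" : N
  [3,4] "found" : N

S/N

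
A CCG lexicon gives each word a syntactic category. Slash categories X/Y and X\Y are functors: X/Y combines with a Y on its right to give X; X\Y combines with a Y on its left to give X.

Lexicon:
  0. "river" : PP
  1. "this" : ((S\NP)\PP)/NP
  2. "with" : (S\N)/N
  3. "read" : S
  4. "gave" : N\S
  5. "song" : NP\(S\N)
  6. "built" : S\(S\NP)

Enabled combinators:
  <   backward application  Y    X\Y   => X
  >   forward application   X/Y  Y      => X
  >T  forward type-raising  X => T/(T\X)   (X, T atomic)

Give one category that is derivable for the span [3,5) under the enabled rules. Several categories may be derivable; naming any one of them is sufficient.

N

[0,7] S   <
  [0,6] S\NP   <
    [0,1] "river" : PP
    [1,6] (S\NP)\PP   >
      [1,2] "this" : ((S\NP)\PP)/NP
      [2,6] NP   <
        [2,5] S\N   >
          [2,3] "with" : (S\N)/N
          [3,5] N   <
            [3,4] "read" : S
            [4,5] "gave" : N\S
        [5,6] "song" : NP\(S\N)
  [6,7] "built" : S\(S\NP)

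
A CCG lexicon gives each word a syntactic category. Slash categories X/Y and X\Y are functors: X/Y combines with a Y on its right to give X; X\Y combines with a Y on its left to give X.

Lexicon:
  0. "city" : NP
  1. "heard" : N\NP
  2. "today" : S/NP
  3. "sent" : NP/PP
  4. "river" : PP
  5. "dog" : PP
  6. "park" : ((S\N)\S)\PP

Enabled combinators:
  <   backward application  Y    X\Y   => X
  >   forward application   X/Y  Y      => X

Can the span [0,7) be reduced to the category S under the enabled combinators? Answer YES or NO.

YES

[0,7] S   <
  [0,2] N   <
    [0,1] "city" : NP
    [1,2] "heard" : N\NP
  [2,7] S\N   <
    [2,5] S   >
      [2,3] "today" : S/NP
      [3,5] NP   >
        [3,4] "sent" : NP/PP
        [4,5] "river" : PP
    [5,7] (S\N)\S   <
      [5,6] "dog" : PP
      [6,7] "park" : ((S\N)\S)\PP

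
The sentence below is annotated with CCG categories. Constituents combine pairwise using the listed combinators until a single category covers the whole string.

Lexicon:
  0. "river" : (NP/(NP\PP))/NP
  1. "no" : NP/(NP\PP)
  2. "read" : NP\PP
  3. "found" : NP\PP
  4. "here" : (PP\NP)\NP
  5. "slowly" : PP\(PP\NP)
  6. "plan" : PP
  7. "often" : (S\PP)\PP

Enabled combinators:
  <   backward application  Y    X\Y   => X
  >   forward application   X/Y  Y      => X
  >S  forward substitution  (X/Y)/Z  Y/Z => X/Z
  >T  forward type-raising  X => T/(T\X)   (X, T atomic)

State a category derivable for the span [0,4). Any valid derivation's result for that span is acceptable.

NP

[0,8] S   <
  [0,6] PP   <
    [0,5] PP\NP   <
      [0,4] NP   >
        [0,3] NP/(NP\PP)   >
          [0,1] "river" : (NP/(NP\PP))/NP
          [1,3] NP   >
            [1,2] "no" : NP/(NP\PP)
            [2,3] "read" : NP\PP
        [3,4] "found" : NP\PP
      [4,5] "here" : (PP\NP)\NP
    [5,6] "slowly" : PP\(PP\NP)
  [6,8] S\PP   <
    [6,7] "plan" : PP
    [7,8] "often" : (S\PP)\PP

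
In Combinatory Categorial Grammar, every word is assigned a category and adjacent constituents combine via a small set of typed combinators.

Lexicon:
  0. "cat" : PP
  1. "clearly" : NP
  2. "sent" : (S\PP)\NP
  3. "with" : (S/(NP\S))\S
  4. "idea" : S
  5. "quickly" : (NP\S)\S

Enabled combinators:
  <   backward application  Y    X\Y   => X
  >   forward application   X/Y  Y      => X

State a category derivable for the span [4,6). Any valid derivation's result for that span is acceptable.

[0,6] S   >
  [0,4] S/(NP\S)   <
    [0,3] S   <
      [0,1] "cat" : PP
      [1,3] S\PP   <
        [1,2] "clearly" : NP
        [2,3] "sent" : (S\PP)\NP
    [3,4] "with" : (S/(NP\S))\S
  [4,6] NP\S   <
    [4,5] "idea" : S
    [5,6] "quickly" : (NP\S)\S

NP\S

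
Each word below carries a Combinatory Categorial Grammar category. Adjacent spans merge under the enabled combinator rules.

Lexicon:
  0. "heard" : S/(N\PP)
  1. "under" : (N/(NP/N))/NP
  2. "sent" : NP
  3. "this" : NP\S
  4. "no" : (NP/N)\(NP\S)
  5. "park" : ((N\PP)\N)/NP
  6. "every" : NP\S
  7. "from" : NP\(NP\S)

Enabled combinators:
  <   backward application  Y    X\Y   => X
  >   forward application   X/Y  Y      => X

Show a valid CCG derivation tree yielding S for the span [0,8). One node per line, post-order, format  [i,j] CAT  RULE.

[0,1] S/(N\PP)  lex  "heard"
[1,2] (N/(NP/N))/NP  lex  "under"
[2,3] NP  lex  "sent"
[1,3] N/(NP/N)  >  k=2
[3,4] NP\S  lex  "this"
[4,5] (NP/N)\(NP\S)  lex  "no"
[3,5] NP/N  <  k=4
[1,5] N  >  k=3
[5,6] ((N\PP)\N)/NP  lex  "park"
[6,7] NP\S  lex  "every"
[7,8] NP\(NP\S)  lex  "from"
[6,8] NP  <  k=7
[5,8] (N\PP)\N  >  k=6
[1,8] N\PP  <  k=5
[0,8] S  >  k=1

[0,8] S   >
  [0,1] "heard" : S/(N\PP)
  [1,8] N\PP   <
    [1,5] N   >
      [1,3] N/(NP/N)   >
        [1,2] "under" : (N/(NP/N))/NP
        [2,3] "sent" : NP
      [3,5] NP/N   <
        [3,4] "this" : NP\S
        [4,5] "no" : (NP/N)\(NP\S)
    [5,8] (N\PP)\N   >
      [5,6] "park" : ((N\PP)\N)/NP
      [6,8] NP   <
        [6,7] "every" : NP\S
        [7,8] "from" : NP\(NP\S)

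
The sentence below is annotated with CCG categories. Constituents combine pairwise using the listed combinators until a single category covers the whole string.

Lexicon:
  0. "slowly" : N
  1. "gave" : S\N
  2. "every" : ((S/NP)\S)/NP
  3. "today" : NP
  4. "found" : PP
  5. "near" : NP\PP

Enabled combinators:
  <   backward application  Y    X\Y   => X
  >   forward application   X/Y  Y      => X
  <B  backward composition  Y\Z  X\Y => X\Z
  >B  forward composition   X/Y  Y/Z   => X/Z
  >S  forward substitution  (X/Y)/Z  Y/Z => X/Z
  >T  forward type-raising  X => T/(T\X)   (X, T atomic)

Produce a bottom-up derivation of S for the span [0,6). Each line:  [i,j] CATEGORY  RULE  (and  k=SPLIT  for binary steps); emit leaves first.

[0,6] S   >
  [0,4] S/NP   <
    [0,2] S   >
      [0,1] S/(S\N)   >T
        [0,1] "slowly" : N
      [1,2] "gave" : S\N
    [2,4] (S/NP)\S   >
      [2,3] "every" : ((S/NP)\S)/NP
      [3,4] "today" : NP
  [4,6] NP   <
    [4,5] "found" : PP
    [5,6] "near" : NP\PP

[0,1] N  lex  "slowly"
[0,1] S/(S\N)  >T
[1,2] S\N  lex  "gave"
[0,2] S  >  k=1
[2,3] ((S/NP)\S)/NP  lex  "every"
[3,4] NP  lex  "today"
[2,4] (S/NP)\S  >  k=3
[0,4] S/NP  <  k=2
[4,5] PP  lex  "found"
[5,6] NP\PP  lex  "near"
[4,6] NP  <  k=5
[0,6] S  >  k=4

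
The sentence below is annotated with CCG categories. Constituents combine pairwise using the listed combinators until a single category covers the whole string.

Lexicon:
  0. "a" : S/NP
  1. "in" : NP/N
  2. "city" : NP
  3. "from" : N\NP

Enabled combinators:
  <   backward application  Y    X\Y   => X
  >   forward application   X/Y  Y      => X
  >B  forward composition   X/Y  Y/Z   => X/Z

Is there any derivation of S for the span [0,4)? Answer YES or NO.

YES

[0,4] S   >
  [0,1] "a" : S/NP
  [1,4] NP   >
    [1,2] "in" : NP/N
    [2,4] N   <
      [2,3] "city" : NP
      [3,4] "from" : N\NP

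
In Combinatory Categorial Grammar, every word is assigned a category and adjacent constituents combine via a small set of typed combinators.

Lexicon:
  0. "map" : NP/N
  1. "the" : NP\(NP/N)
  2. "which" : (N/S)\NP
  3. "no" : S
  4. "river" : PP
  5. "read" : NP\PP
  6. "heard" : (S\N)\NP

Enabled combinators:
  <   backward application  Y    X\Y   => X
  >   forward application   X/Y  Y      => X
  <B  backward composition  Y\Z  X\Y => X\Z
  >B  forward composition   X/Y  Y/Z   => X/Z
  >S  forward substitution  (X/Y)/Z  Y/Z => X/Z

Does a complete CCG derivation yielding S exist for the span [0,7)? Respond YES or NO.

[0,7] S   <
  [0,4] N   >
    [0,3] N/S   <
      [0,2] NP   <
        [0,1] "map" : NP/N
        [1,2] "the" : NP\(NP/N)
      [2,3] "which" : (N/S)\NP
    [3,4] "no" : S
  [4,7] S\N   <
    [4,6] NP   <
      [4,5] "river" : PP
      [5,6] "read" : NP\PP
    [6,7] "heard" : (S\N)\NP

YES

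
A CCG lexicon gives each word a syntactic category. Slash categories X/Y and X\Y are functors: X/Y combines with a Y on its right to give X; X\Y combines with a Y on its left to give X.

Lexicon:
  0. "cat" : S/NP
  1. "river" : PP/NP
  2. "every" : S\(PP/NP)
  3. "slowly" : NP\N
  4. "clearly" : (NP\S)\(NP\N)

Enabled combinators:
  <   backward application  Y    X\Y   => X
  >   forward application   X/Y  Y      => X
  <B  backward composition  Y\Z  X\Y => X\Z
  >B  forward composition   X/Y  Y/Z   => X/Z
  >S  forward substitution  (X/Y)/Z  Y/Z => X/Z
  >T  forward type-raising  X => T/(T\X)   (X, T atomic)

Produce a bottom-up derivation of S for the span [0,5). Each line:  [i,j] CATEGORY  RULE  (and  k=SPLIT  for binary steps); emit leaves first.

[0,5] S   >
  [0,1] "cat" : S/NP
  [1,5] NP   <
    [1,3] S   <
      [1,2] "river" : PP/NP
      [2,3] "every" : S\(PP/NP)
    [3,5] NP\S   <
      [3,4] "slowly" : NP\N
      [4,5] "clearly" : (NP\S)\(NP\N)

[0,1] S/NP  lex  "cat"
[1,2] PP/NP  lex  "river"
[2,3] S\(PP/NP)  lex  "every"
[1,3] S  <  k=2
[3,4] NP\N  lex  "slowly"
[4,5] (NP\S)\(NP\N)  lex  "clearly"
[3,5] NP\S  <  k=4
[1,5] NP  <  k=3
[0,5] S  >  k=1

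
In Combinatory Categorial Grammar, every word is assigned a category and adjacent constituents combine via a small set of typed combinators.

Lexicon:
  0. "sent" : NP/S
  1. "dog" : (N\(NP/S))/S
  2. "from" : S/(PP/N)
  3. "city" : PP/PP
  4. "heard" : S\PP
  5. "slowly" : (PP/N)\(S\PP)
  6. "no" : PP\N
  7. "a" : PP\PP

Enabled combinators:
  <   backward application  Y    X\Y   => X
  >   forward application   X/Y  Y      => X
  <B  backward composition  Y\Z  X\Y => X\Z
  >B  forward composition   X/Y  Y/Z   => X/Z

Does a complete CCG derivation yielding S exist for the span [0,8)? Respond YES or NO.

NO

NP/S (N\(NP/S))/S S/(PP/N) PP/PP S\PP (PP/N)\(S\PP) PP\N PP\PP
CKY chart[0,8] = {PP}; S ∉ chart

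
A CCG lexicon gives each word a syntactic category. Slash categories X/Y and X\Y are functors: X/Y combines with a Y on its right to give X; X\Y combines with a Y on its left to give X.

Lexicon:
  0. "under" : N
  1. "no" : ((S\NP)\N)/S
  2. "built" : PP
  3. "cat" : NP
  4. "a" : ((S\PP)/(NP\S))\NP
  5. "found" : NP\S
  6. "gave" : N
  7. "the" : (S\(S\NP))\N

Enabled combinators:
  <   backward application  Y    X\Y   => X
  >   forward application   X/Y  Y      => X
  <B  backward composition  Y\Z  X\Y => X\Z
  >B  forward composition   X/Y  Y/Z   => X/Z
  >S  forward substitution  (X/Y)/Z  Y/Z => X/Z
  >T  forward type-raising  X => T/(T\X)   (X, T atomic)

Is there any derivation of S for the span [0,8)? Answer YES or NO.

[0,8] S   <
  [0,1] "under" : N
  [1,8] S\N   <B
    [1,6] (S\NP)\N   >
      [1,2] "no" : ((S\NP)\N)/S
      [2,6] S   >
        [2,3] S/(S\PP)   >T
          [2,3] "built" : PP
        [3,6] S\PP   >
          [3,5] (S\PP)/(NP\S)   <
            [3,4] "cat" : NP
            [4,5] "a" : ((S\PP)/(NP\S))\NP
          [5,6] "found" : NP\S
    [6,8] S\(S\NP)   <
      [6,7] "gave" : N
      [7,8] "the" : (S\(S\NP))\N

YES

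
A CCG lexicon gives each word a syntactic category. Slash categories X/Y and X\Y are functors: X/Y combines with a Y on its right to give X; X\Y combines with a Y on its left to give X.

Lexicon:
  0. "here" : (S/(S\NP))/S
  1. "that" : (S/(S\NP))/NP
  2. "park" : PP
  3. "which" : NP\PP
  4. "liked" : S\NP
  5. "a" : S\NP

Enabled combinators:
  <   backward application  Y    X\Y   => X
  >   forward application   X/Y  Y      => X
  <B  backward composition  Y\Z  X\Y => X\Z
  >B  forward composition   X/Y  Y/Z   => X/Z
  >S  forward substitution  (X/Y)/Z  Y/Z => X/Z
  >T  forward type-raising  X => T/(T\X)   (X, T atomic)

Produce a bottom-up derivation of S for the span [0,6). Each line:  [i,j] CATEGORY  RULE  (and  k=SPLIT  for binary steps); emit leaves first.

[0,1] (S/(S\NP))/S  lex  "here"
[1,2] (S/(S\NP))/NP  lex  "that"
[2,3] PP  lex  "park"
[2,3] NP/(NP\PP)  >T
[3,4] NP\PP  lex  "which"
[2,4] NP  >  k=3
[1,4] S/(S\NP)  >  k=2
[4,5] S\NP  lex  "liked"
[1,5] S  >  k=4
[0,5] S/(S\NP)  >  k=1
[5,6] S\NP  lex  "a"
[0,6] S  >  k=5

[0,6] S   >
  [0,5] S/(S\NP)   >
    [0,1] "here" : (S/(S\NP))/S
    [1,5] S   >
      [1,4] S/(S\NP)   >
        [1,2] "that" : (S/(S\NP))/NP
        [2,4] NP   >
          [2,3] NP/(NP\PP)   >T
            [2,3] "park" : PP
          [3,4] "which" : NP\PP
      [4,5] "liked" : S\NP
  [5,6] "a" : S\NP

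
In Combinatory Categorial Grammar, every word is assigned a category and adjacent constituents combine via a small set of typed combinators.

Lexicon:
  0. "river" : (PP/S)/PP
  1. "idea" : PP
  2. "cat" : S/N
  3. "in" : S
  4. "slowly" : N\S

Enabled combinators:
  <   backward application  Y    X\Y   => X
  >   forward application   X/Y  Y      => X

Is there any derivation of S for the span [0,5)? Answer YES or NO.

(PP/S)/PP PP S/N S N\S
CKY chart[0,5] = {PP}; S ∉ chart

NO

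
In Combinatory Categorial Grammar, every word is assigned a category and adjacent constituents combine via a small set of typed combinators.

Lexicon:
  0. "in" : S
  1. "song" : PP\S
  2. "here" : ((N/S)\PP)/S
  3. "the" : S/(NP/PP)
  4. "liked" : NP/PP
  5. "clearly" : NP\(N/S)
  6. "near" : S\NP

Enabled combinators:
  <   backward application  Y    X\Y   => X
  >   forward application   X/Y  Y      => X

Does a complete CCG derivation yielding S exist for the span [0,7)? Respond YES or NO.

YES

[0,7] S   <
  [0,6] NP   <
    [0,5] N/S   <
      [0,2] PP   <
        [0,1] "in" : S
        [1,2] "song" : PP\S
      [2,5] (N/S)\PP   >
        [2,3] "here" : ((N/S)\PP)/S
        [3,5] S   >
          [3,4] "the" : S/(NP/PP)
          [4,5] "liked" : NP/PP
    [5,6] "clearly" : NP\(N/S)
  [6,7] "near" : S\NP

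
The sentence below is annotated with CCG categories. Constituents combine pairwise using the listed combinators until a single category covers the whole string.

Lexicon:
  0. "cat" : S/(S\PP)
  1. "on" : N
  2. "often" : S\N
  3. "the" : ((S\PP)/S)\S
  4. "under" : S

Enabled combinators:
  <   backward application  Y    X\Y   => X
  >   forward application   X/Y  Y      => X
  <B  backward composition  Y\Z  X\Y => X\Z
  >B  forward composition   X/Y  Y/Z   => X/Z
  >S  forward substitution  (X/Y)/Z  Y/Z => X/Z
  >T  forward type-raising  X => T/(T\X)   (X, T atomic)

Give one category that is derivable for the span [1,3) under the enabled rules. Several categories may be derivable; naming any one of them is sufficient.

S

[0,5] S   >
  [0,1] "cat" : S/(S\PP)
  [1,5] S\PP   >
    [1,4] (S\PP)/S   <
      [1,3] S   >
        [1,2] S/(S\N)   >T
          [1,2] "on" : N
        [2,3] "often" : S\N
      [3,4] "the" : ((S\PP)/S)\S
    [4,5] "under" : S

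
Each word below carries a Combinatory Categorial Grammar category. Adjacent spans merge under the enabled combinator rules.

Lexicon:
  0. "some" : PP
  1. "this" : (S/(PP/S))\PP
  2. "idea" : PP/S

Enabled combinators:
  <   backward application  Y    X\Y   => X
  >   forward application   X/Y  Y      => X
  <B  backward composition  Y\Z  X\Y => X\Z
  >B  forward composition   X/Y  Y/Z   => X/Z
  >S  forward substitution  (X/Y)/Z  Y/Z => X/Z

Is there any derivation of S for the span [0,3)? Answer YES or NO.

YES

[0,3] S   >
  [0,2] S/(PP/S)   <
    [0,1] "some" : PP
    [1,2] "this" : (S/(PP/S))\PP
  [2,3] "idea" : PP/S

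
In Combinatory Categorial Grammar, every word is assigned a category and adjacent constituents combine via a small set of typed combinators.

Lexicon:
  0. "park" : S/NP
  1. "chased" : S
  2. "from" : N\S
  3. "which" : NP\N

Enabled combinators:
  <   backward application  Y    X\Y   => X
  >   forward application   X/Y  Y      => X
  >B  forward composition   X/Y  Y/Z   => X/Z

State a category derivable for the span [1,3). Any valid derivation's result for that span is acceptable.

[0,4] S   >
  [0,1] "park" : S/NP
  [1,4] NP   <
    [1,3] N   <
      [1,2] "chased" : S
      [2,3] "from" : N\S
    [3,4] "which" : NP\N

N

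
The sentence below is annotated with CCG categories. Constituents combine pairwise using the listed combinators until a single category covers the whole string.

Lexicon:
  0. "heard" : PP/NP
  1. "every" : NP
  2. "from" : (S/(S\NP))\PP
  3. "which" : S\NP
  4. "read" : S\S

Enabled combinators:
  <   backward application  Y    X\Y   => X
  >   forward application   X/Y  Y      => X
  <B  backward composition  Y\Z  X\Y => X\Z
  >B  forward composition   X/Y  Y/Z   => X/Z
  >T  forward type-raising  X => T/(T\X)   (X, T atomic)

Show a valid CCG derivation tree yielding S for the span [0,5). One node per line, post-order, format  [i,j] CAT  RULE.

[0,5] S   >
  [0,3] S/(S\NP)   <
    [0,2] PP   >
      [0,1] "heard" : PP/NP
      [1,2] "every" : NP
    [2,3] "from" : (S/(S\NP))\PP
  [3,5] S\NP   <B
    [3,4] "which" : S\NP
    [4,5] "read" : S\S

[0,1] PP/NP  lex  "heard"
[1,2] NP  lex  "every"
[0,2] PP  >  k=1
[2,3] (S/(S\NP))\PP  lex  "from"
[0,3] S/(S\NP)  <  k=2
[3,4] S\NP  lex  "which"
[4,5] S\S  lex  "read"
[3,5] S\NP  <B  k=4
[0,5] S  >  k=3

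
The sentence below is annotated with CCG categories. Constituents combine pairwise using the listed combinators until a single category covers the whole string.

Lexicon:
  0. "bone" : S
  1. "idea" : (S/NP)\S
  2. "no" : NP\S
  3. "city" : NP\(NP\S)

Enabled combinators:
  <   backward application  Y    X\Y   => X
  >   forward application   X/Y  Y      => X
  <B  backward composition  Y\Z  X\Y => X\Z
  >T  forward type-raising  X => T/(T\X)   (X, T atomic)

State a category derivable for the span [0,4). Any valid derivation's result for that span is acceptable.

[0,4] S   >
  [0,2] S/NP   <
    [0,1] "bone" : S
    [1,2] "idea" : (S/NP)\S
  [2,4] NP   <
    [2,3] "no" : NP\S
    [3,4] "city" : NP\(NP\S)

S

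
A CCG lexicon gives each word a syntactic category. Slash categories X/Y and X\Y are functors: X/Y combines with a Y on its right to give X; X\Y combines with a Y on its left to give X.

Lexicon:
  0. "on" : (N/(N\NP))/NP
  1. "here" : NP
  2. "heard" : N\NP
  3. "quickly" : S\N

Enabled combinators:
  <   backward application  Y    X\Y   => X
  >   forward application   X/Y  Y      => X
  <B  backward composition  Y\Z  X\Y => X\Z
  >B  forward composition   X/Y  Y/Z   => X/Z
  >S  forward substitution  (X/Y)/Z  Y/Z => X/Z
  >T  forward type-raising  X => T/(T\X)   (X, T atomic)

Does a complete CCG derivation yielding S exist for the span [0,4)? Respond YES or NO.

YES

[0,4] S   <
  [0,3] N   >
    [0,2] N/(N\NP)   >
      [0,1] "on" : (N/(N\NP))/NP
      [1,2] "here" : NP
    [2,3] "heard" : N\NP
  [3,4] "quickly" : S\N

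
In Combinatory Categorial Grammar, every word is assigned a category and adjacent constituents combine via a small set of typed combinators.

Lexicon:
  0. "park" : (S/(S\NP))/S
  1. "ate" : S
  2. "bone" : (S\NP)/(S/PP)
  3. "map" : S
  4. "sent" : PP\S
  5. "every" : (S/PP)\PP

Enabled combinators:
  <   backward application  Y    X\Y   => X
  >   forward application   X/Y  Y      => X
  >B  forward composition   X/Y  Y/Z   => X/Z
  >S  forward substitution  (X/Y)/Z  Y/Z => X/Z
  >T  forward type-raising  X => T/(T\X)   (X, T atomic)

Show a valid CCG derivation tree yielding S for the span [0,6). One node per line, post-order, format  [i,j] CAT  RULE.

[0,1] (S/(S\NP))/S  lex  "park"
[1,2] S  lex  "ate"
[0,2] S/(S\NP)  >  k=1
[2,3] (S\NP)/(S/PP)  lex  "bone"
[3,4] S  lex  "map"
[4,5] PP\S  lex  "sent"
[3,5] PP  <  k=4
[5,6] (S/PP)\PP  lex  "every"
[3,6] S/PP  <  k=5
[2,6] S\NP  >  k=3
[0,6] S  >  k=2

[0,6] S   >
  [0,2] S/(S\NP)   >
    [0,1] "park" : (S/(S\NP))/S
    [1,2] "ate" : S
  [2,6] S\NP   >
    [2,3] "bone" : (S\NP)/(S/PP)
    [3,6] S/PP   <
      [3,5] PP   <
        [3,4] "map" : S
        [4,5] "sent" : PP\S
      [5,6] "every" : (S/PP)\PP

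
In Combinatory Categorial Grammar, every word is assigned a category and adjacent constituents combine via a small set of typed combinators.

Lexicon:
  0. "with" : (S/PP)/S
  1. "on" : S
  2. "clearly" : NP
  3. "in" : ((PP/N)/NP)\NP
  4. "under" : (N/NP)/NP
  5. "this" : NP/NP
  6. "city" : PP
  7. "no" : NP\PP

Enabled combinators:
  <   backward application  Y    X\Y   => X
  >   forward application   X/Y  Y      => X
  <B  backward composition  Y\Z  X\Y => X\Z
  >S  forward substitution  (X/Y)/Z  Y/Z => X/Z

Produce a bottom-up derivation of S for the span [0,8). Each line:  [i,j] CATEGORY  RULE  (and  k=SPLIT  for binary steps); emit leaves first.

[0,8] S   >
  [0,2] S/PP   >
    [0,1] "with" : (S/PP)/S
    [1,2] "on" : S
  [2,8] PP   >
    [2,6] PP/NP   >S
      [2,4] (PP/N)/NP   <
        [2,3] "clearly" : NP
        [3,4] "in" : ((PP/N)/NP)\NP
      [4,6] N/NP   >S
        [4,5] "under" : (N/NP)/NP
        [5,6] "this" : NP/NP
    [6,8] NP   <
      [6,7] "city" : PP
      [7,8] "no" : NP\PP

[0,1] (S/PP)/S  lex  "with"
[1,2] S  lex  "on"
[0,2] S/PP  >  k=1
[2,3] NP  lex  "clearly"
[3,4] ((PP/N)/NP)\NP  lex  "in"
[2,4] (PP/N)/NP  <  k=3
[4,5] (N/NP)/NP  lex  "under"
[5,6] NP/NP  lex  "this"
[4,6] N/NP  >S  k=5
[2,6] PP/NP  >S  k=4
[6,7] PP  lex  "city"
[7,8] NP\PP  lex  "no"
[6,8] NP  <  k=7
[2,8] PP  >  k=6
[0,8] S  >  k=2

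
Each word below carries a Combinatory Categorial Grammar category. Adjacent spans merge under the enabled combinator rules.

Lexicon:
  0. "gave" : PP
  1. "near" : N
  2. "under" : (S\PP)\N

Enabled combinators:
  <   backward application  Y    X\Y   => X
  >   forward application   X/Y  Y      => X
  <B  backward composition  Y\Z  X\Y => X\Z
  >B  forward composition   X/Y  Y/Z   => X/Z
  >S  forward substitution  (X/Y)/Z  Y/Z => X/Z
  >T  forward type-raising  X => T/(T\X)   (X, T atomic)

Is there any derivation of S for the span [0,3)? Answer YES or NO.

[0,3] S   <
  [0,1] "gave" : PP
  [1,3] S\PP   <
    [1,2] "near" : N
    [2,3] "under" : (S\PP)\N

YES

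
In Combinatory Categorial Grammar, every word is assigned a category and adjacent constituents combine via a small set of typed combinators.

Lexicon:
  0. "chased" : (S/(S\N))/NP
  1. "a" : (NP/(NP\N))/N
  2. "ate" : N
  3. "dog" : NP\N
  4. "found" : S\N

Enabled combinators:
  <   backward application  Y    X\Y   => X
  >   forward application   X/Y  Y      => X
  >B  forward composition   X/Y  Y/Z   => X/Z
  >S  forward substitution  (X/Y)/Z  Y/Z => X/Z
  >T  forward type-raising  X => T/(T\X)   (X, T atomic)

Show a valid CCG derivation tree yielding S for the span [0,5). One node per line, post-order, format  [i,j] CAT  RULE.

[0,1] (S/(S\N))/NP  lex  "chased"
[1,2] (NP/(NP\N))/N  lex  "a"
[2,3] N  lex  "ate"
[1,3] NP/(NP\N)  >  k=2
[3,4] NP\N  lex  "dog"
[1,4] NP  >  k=3
[0,4] S/(S\N)  >  k=1
[4,5] S\N  lex  "found"
[0,5] S  >  k=4

[0,5] S   >
  [0,4] S/(S\N)   >
    [0,1] "chased" : (S/(S\N))/NP
    [1,4] NP   >
      [1,3] NP/(NP\N)   >
        [1,2] "a" : (NP/(NP\N))/N
        [2,3] "ate" : N
      [3,4] "dog" : NP\N
  [4,5] "found" : S\N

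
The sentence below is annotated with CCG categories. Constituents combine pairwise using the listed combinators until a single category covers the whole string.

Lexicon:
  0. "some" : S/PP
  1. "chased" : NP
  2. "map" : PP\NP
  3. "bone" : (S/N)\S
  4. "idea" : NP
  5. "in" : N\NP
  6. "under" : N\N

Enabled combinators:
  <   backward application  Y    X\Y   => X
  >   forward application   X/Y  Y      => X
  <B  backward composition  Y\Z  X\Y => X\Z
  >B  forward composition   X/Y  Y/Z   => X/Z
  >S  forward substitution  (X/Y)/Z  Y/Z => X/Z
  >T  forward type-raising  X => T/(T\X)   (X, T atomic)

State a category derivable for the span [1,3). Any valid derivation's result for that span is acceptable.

[0,7] S   >
  [0,4] S/N   <
    [0,3] S   >
      [0,1] "some" : S/PP
      [1,3] PP   <
        [1,2] "chased" : NP
        [2,3] "map" : PP\NP
    [3,4] "bone" : (S/N)\S
  [4,7] N   <
    [4,5] "idea" : NP
    [5,7] N\NP   <B
      [5,6] "in" : N\NP
      [6,7] "under" : N\N

PP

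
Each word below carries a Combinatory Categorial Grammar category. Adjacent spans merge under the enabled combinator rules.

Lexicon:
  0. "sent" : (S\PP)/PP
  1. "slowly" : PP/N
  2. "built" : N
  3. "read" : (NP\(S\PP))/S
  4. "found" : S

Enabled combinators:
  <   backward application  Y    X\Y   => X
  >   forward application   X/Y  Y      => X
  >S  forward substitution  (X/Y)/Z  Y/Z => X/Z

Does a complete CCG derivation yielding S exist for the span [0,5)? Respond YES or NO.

(S\PP)/PP PP/N N (NP\(S\PP))/S S
CKY chart[0,5] = {NP}; S ∉ chart

NO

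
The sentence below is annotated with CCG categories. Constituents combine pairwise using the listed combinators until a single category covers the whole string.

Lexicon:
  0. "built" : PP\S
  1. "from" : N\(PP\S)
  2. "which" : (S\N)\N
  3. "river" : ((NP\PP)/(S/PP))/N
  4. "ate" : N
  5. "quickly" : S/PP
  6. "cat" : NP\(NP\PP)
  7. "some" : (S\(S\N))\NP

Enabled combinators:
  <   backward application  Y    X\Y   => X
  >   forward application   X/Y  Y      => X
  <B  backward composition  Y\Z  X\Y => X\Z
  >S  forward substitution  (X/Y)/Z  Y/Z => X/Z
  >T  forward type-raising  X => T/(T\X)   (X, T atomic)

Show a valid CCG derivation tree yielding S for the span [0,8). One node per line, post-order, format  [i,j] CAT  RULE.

[0,1] PP\S  lex  "built"
[1,2] N\(PP\S)  lex  "from"
[0,2] N  <  k=1
[2,3] (S\N)\N  lex  "which"
[0,3] S\N  <  k=2
[3,4] ((NP\PP)/(S/PP))/N  lex  "river"
[4,5] N  lex  "ate"
[3,5] (NP\PP)/(S/PP)  >  k=4
[5,6] S/PP  lex  "quickly"
[3,6] NP\PP  >  k=5
[6,7] NP\(NP\PP)  lex  "cat"
[3,7] NP  <  k=6
[7,8] (S\(S\N))\NP  lex  "some"
[3,8] S\(S\N)  <  k=7
[0,8] S  <  k=3

[0,8] S   <
  [0,3] S\N   <
    [0,2] N   <
      [0,1] "built" : PP\S
      [1,2] "from" : N\(PP\S)
    [2,3] "which" : (S\N)\N
  [3,8] S\(S\N)   <
    [3,7] NP   <
      [3,6] NP\PP   >
        [3,5] (NP\PP)/(S/PP)   >
          [3,4] "river" : ((NP\PP)/(S/PP))/N
          [4,5] "ate" : N
        [5,6] "quickly" : S/PP
      [6,7] "cat" : NP\(NP\PP)
    [7,8] "some" : (S\(S\N))\NP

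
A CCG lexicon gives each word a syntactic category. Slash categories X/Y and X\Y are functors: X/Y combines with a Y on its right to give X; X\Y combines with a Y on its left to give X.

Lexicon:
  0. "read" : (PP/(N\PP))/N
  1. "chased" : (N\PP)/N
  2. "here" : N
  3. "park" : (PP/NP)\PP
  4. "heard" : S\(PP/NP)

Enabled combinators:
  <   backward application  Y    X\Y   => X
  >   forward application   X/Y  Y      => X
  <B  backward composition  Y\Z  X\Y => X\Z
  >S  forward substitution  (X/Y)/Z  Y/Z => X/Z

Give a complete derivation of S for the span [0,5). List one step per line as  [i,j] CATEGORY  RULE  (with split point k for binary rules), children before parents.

[0,5] S   <
  [0,4] PP/NP   <
    [0,3] PP   >
      [0,2] PP/N   >S
        [0,1] "read" : (PP/(N\PP))/N
        [1,2] "chased" : (N\PP)/N
      [2,3] "here" : N
    [3,4] "park" : (PP/NP)\PP
  [4,5] "heard" : S\(PP/NP)

[0,1] (PP/(N\PP))/N  lex  "read"
[1,2] (N\PP)/N  lex  "chased"
[0,2] PP/N  >S  k=1
[2,3] N  lex  "here"
[0,3] PP  >  k=2
[3,4] (PP/NP)\PP  lex  "park"
[0,4] PP/NP  <  k=3
[4,5] S\(PP/NP)  lex  "heard"
[0,5] S  <  k=4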